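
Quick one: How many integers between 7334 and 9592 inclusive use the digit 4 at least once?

The integers in [7334, 9592] that use the digit 4 at least once: 7334, 7340, 7341, 7342, 7343, 7344, …, 9574, 9584.
676 qualify.

676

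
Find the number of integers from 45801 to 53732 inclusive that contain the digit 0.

The integers in [45801, 53732] that contain the digit 0: 45801, 45802, 45803, 45804, 45805, 45806, …, 53720, 53730.
2890 qualify.

2890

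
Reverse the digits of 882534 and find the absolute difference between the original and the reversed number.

447246

Reverse of 882534 is 435288.
|882534 − 435288| = 447246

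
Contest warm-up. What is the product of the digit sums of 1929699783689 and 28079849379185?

S(1929699783689) = 1+9+2+9+6+9+9+7+8+3+6+8+9 = 86.
S(28079849379185) = 2+8+0+7+9+8+4+9+3+7+9+1+8+5 = 80.
86 · 80 = 6880.

6880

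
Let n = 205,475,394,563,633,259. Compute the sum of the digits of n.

81

2+0+5+4+7+5+3+9+4+5+6+3+6+3+3+2+5+9 = 81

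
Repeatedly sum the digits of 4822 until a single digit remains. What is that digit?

7

4+8+2+2 = 16
1+6 = 7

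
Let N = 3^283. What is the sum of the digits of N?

603

3^283 = 1060022504839090035772419052793733239801344339524625166157488821493658771187233801104929735574895792784855664465887301402999721572023227
Sum of its 136 digits: 603.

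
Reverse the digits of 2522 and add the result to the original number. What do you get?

4774

Reverse of 2522 is 2252.
2522 + 2252 = 4774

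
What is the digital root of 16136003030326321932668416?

4

1+6+1+3+6+0+0+3+0+3+0+3+2+6+3+2+1+9+3+2+6+6+8+4+1+6 = 85
8+5 = 13
1+3 = 4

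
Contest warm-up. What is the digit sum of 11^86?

454

11^86 = 362886593255124255194791477358808981270609809471944990809879058292055075790399576845456361
Sum of its 90 digits: 454.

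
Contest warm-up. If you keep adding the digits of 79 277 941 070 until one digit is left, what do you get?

8

7+9+2+7+7+9+4+1+0+7+0 = 53
5+3 = 8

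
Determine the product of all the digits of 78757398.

7×8×7×5×7×3×9×8 = 2963520

2963520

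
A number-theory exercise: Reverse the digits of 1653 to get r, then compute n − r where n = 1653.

-1908

Reverse of 1653 is 3561.
1653 − 3561 = -1908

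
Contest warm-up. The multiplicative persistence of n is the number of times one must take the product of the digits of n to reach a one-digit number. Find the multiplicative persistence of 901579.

901579 → 0 (1 step)

1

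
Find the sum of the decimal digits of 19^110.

19^110 = 460146480715063771187367914458108200219928670232499710530187294007669063159955115005489578393907522018065803181899695914595263633284155035801
Sum of its 141 digits: 613.

613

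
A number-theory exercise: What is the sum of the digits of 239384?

2+3+9+3+8+4 = 29

29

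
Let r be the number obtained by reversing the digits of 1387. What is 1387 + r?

9218

Reverse of 1387 is 7831.
1387 + 7831 = 9218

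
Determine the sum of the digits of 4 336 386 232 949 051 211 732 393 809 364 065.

4+3+3+6+3+8+6+2+3+2+9+4+9+0+5+1+2+1+1+7+3+2+3+9+3+8+0+9+3+6+4+0+6+5 = 140

140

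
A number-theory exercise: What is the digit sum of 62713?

6+2+7+1+3 = 19

19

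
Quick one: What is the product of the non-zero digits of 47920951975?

4×7×9×2×9×5×1×9×7×5 = 7144200

7144200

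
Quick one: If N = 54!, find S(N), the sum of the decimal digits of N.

261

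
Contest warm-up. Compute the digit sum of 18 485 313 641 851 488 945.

1+8+4+8+5+3+1+3+6+4+1+8+5+1+4+8+8+9+4+5 = 96

96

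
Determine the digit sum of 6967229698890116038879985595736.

181

6+9+6+7+2+2+9+6+9+8+8+9+0+1+1+6+0+3+8+8+7+9+9+8+5+5+9+5+7+3+6 = 181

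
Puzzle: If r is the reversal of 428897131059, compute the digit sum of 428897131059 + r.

Reversal of 428897131059 is 950131798824; 428897131059 + 950131798824 = 1379028929883.
Digit sum of 1379028929883: 1+3+7+9+0+2+8+9+2+9+8+8+3 = 69.

69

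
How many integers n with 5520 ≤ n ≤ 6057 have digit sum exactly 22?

The integers in [5520, 6057] that have digit sum exactly 22: 5539, 5548, 5557, 5566, 5575, 5584, …, 5971, 5980.
43 qualify.

43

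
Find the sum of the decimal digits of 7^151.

7^151 = 40719650536770402158027668023741838154439017548035383728392970453253598013240498968966127955259475305067793295352047892473338743
Sum of its 128 digits: 583.

583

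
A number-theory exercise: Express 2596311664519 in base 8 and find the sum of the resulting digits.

41

2596311664519 in base 8 is 45620017003607.
Digit sum: 4+5+6+2+0+0+1+7+0+0+3+6+0+7 = 41.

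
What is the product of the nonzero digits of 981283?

9×8×1×2×8×3 = 3456

3456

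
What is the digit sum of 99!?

648

99! = 933262154439441526816992388562667004907159682643816214685929638952175999932299156089414639761565182862536979208272237582511852109168640000000000000000000000
Sum of its 156 digits: 648.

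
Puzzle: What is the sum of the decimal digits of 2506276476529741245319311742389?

2+5+0+6+2+7+6+4+7+6+5+2+9+7+4+1+2+4+5+3+1+9+3+1+1+7+4+2+3+8+9 = 135

135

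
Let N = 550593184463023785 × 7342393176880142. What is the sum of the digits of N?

147

550593184463023785 × 7342393176880142 = 4042671640838015249869345840177470
Sum of its 34 digits: 147.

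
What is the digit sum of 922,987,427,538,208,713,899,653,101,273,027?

9+2+2+9+8+7+4+2+7+5+3+8+2+0+8+7+1+3+8+9+9+6+5+3+1+0+1+2+7+3+0+2+7 = 150

150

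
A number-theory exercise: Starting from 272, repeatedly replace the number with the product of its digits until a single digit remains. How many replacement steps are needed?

3

272 → 28 → 16 → 6 (3 steps)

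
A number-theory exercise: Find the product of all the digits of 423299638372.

4×2×3×2×9×9×6×3×8×3×7×2 = 23514624

23514624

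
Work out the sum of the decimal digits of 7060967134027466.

68

7+0+6+0+9+6+7+1+3+4+0+2+7+4+6+6 = 68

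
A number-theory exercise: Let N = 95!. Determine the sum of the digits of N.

585

95! = 10329978488239059262599702099394727095397746340117372869212250571234293987594703124871765375385424468563282236864226607350415360000000000000000000000
Sum of its 149 digits: 585.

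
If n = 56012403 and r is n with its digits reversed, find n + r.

86433468

Reverse of 56012403 is 30421065.
56012403 + 30421065 = 86433468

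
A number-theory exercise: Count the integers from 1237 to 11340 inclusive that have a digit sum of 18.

The integers in [1237, 11340] that have a digit sum of 18: 1269, 1278, 1287, 1296, 1359, 1368, …, 11286, 11295.
685 qualify.

685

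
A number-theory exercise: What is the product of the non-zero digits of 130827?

1×3×8×2×7 = 336

336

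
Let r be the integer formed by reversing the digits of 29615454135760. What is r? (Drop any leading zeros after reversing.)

Reversing 29615454135760 gives 6753145451692.

6753145451692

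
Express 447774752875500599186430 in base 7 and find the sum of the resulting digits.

447774752875500599186430 in base 7 is 6546154320366400031351665032.
Digit sum: 6+5+4+6+1+5+4+3+2+0+3+6+6+4+0+0+0+3+1+3+5+1+6+6+5+0+3+2 = 90.

90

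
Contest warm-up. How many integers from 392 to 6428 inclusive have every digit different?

The integers in [392, 6428] that have every digit different: 392, 394, 395, 396, 397, 398, …, 6427, 6428.
3202 qualify.

3202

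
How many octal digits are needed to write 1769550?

7

1769550 in base 8 is 6600116, which has 7 digits.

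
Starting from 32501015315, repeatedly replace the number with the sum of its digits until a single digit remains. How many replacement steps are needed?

2

32501015315 → 26 → 8 (2 steps)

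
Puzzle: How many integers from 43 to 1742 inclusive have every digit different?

The integers in [43, 1742] that have every digit different: 43, 45, 46, 47, 48, 49, …, 1740, 1742.
1058 qualify.

1058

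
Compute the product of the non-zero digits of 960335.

2430

9×6×3×3×5 = 2430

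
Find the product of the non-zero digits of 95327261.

22680

9×5×3×2×7×2×6×1 = 22680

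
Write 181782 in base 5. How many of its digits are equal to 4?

181782 in base 5 is 21304112.
The digit 4 appears 1 time.

1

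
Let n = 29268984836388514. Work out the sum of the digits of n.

2+9+2+6+8+9+8+4+8+3+6+3+8+8+5+1+4 = 94

94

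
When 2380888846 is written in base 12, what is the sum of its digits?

2380888846 in base 12 is 56543123A.
Digit sum: 5+6+5+4+3+1+2+3+10 = 39.

39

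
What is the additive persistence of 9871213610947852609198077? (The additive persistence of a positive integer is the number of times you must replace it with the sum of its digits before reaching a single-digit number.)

9871213610947852609198077 → 120 → 3 (2 steps)

2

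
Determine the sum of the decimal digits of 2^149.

2^149 = 713623846352979940529142984724747568191373312
Sum of its 45 digits: 212.

212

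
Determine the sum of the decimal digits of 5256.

18

5+2+5+6 = 18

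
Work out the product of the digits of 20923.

2×0×9×2×3 = 0

0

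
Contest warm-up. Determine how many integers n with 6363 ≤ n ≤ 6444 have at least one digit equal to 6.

The integers in [6363, 6444] that have at least one digit equal to 6: 6363, 6364, 6365, 6366, 6367, 6368, …, 6443, 6444.
82 qualify.

82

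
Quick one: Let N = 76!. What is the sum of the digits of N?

76! = 1885494701666050254987932260861146558230394535379329335672487982961844043495537923117729972224000000000000000000
Sum of its 112 digits: 441.

441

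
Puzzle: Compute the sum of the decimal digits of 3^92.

171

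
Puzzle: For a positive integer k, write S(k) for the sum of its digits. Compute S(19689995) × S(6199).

S(19689995) = 1+9+6+8+9+9+9+5 = 56.
S(6199) = 6+1+9+9 = 25.
56 · 25 = 1400.

1400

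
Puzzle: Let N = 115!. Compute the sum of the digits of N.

648

115! = 292509369349301569068815180481773552003419272043053514672100535242441942363589054622883930786268803187059211939585703515345785120071002251720730101703194015956992000000000000000000000000000
Sum of its 189 digits: 648.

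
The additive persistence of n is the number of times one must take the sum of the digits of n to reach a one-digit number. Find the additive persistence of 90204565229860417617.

3

90204565229860417617 → 84 → 12 → 3 (3 steps)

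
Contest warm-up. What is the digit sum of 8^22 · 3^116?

333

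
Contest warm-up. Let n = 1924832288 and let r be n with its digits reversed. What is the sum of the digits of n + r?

49

Reversal of 1924832288 is 8822384291; 1924832288 + 8822384291 = 10747216579.
Digit sum of 10747216579: 1+0+7+4+7+2+1+6+5+7+9 = 49.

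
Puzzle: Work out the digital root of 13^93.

1

The digital root of n equals n mod 9 (or 9 when 9 | n), so we need 13^93 mod 9.
13^93 ≡ 1 (mod 9), so the digital root is 1.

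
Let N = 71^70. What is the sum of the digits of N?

71^70 = 3873329203992417009259634882073981105565962676306417757940196926401533887296928442325923504906385876532346735107685898869931408401
Sum of its 130 digits: 613.

613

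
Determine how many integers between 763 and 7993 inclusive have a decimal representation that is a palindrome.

93

The integers in [763, 7993] that have a decimal representation that is a palindrome: 767, 777, 787, 797, 808, 818, …, 7777, 7887.
93 qualify.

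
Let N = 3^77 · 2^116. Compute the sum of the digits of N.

369

3^77 · 2^116 = 454795449263299889464148796438754411624731340553457328833083937776467968
Sum of its 72 digits: 369.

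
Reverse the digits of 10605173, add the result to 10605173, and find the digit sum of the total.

Reversal of 10605173 is 37150601; 10605173 + 37150601 = 47755774.
Digit sum of 47755774: 4+7+7+5+5+7+7+4 = 46.

46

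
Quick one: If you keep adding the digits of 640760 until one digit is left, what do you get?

6+4+0+7+6+0 = 23
2+3 = 5

5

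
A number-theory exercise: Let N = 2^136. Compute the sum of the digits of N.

2^136 = 87112285931760246646623899502532662132736
Sum of its 41 digits: 178.

178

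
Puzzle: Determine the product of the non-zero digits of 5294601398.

466560

5×2×9×4×6×1×3×9×8 = 466560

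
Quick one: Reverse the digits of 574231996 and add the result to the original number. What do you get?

1273364471

Reverse of 574231996 is 699132475.
574231996 + 699132475 = 1273364471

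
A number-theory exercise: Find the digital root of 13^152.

The digital root of n equals n mod 9 (or 9 when 9 | n), so we need 13^152 mod 9.
13^152 ≡ 7 (mod 9), so the digital root is 7.

7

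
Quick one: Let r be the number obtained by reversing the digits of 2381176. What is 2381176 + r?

Reverse of 2381176 is 6711832.
2381176 + 6711832 = 9093008

9093008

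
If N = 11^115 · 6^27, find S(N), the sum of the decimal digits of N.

693

11^115 · 6^27 = 589172616507748389641713489592133016206653890819406229889415849348777187427957689303279604416647327630442890242717647580835688682820978343936
Sum of its 141 digits: 693.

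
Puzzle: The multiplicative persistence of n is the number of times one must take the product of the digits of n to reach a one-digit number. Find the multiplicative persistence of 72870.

1

72870 → 0 (1 step)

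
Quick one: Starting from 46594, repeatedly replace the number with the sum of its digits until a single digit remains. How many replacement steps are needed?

3

46594 → 28 → 10 → 1 (3 steps)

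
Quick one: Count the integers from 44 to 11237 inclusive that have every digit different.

5570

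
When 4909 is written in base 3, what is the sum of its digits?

9

4909 in base 3 is 20201211.
Digit sum: 2+0+2+0+1+2+1+1 = 9.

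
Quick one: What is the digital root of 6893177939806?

4

6+8+9+3+1+7+7+9+3+9+8+0+6 = 76
7+6 = 13
1+3 = 4
(Equivalently, 6893177939806 mod 9 = 4.)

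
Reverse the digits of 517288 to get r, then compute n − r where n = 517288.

Reverse of 517288 is 882715.
517288 − 882715 = -365427

-365427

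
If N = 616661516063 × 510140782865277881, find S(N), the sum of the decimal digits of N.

124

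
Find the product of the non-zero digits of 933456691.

524880

9×3×3×4×5×6×6×9×1 = 524880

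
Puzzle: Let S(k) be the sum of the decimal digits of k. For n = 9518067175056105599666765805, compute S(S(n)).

First digit sum: 138.
1+3+8 = 12.

12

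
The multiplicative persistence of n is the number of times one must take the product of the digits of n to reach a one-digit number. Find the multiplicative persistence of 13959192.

13959192 → 21870 → 0 (2 steps)

2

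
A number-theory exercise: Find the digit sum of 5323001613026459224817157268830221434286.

146

5+3+2+3+0+0+1+6+1+3+0+2+6+4+5+9+2+2+4+8+1+7+1+5+7+2+6+8+8+3+0+2+2+1+4+3+4+2+8+6 = 146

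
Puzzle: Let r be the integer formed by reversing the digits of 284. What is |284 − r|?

Reverse of 284 is 482.
|284 − 482| = 198

198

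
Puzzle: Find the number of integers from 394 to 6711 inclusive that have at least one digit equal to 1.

The integers in [394, 6711] that have at least one digit equal to 1: 401, 410, 411, 412, 413, 414, …, 6710, 6711.
2415 qualify.

2415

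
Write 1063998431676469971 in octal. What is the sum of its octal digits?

66

1063998431676469971 in base 8 is 73040516766151411323.
Digit sum: 7+3+0+4+0+5+1+6+7+6+6+1+5+1+4+1+1+3+2+3 = 66.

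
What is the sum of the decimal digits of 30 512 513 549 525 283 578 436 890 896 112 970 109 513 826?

3+0+5+1+2+5+1+3+5+4+9+5+2+5+2+8+3+5+7+8+4+3+6+8+9+0+8+9+6+1+1+2+9+7+0+1+0+9+5+1+3+8+2+6 = 191

191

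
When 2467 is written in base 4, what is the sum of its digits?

10

2467 in base 4 is 212203.
Digit sum: 2+1+2+2+0+3 = 10.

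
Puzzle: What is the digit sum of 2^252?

2^252 = 7237005577332262213973186563042994240829374041602535252466099000494570602496
Sum of its 76 digits: 307.

307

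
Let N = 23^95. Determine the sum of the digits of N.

23^95 = 2312833779424595518571890371063157173566902766648913627905937923013492798401100027166418903292964157477852965912389583783760471207
Sum of its 130 digits: 596.

596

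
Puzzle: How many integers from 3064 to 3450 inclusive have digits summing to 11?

The integers in [3064, 3450] that have digits summing to 11: 3071, 3080, 3107, 3116, 3125, 3134, …, 3431, 3440.
28 qualify.

28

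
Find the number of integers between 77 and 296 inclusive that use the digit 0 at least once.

40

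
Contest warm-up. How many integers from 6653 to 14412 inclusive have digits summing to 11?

The integers in [6653, 14412] that have digits summing to 11: 7004, 7013, 7022, 7031, 7040, 7103, …, 14402, 14411.
254 qualify.

254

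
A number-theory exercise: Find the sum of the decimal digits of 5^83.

5^83 = 10339757656912845935892608650874535669572651386260986328125
Sum of its 59 digits: 290.

290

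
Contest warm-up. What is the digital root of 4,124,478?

3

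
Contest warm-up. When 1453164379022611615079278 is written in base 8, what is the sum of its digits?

1453164379022611615079278 in base 8 is 463560313467143315526055556.
Digit sum: 4+6+3+5+6+0+3+1+3+4+6+7+1+4+3+3+1+5+5+2+6+0+5+5+5+5+6 = 104.

104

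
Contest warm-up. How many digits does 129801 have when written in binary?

17

129801 in base 2 is 11111101100001001, which has 17 digits.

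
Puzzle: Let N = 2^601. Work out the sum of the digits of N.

821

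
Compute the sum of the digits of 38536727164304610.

66

3+8+5+3+6+7+2+7+1+6+4+3+0+4+6+1+0 = 66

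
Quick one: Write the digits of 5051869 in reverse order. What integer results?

Reversing 5051869 gives 9681505.

9681505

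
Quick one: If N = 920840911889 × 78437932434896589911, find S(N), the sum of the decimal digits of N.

154

920840911889 × 78437932434896589911 = 72228857230037945979061717351879
Sum of its 32 digits: 154.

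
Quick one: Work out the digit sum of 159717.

30

1+5+9+7+1+7 = 30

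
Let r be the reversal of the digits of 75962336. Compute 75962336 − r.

Reverse of 75962336 is 63326957.
75962336 − 63326957 = 12635379

12635379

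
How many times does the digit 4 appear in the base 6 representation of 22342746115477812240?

22342746115477812240 in base 6 is 4414255342535412145542000.
The digit 4 appears 7 times.

7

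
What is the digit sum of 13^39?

199

13^39 = 27783742160348572763840067510872319734178277
Sum of its 44 digits: 199.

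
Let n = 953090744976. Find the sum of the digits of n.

9+5+3+0+9+0+7+4+4+9+7+6 = 63

63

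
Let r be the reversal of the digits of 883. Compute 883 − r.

Reverse of 883 is 388.
883 − 388 = 495

495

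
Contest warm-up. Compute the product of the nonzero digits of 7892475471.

3951360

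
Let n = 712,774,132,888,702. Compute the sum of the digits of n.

67

7+1+2+7+7+4+1+3+2+8+8+8+7+0+2 = 67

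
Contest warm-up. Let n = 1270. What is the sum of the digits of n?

1+2+7+0 = 10

10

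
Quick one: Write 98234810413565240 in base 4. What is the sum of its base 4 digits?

98234810413565240 in base 4 is 11131000000220203101310110320.
Digit sum: 1+1+1+3+1+0+0+0+0+0+0+2+2+0+2+0+3+1+0+1+3+1+0+1+1+0+3+2+0 = 29.

29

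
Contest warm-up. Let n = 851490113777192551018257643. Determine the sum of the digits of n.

8+5+1+4+9+0+1+1+3+7+7+7+1+9+2+5+5+1+0+1+8+2+5+7+6+4+3 = 112

112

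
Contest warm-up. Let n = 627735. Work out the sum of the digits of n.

30

6+2+7+7+3+5 = 30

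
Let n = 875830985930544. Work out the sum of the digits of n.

8+7+5+8+3+0+9+8+5+9+3+0+5+4+4 = 78

78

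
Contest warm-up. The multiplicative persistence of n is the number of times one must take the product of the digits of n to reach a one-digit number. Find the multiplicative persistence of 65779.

2

65779 → 13230 → 0 (2 steps)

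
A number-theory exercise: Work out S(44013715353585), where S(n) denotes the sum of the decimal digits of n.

54

4+4+0+1+3+7+1+5+3+5+3+5+8+5 = 54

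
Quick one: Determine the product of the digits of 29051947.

2×9×0×5×1×9×4×7 = 0

0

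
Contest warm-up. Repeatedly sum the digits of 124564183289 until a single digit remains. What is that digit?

8

1+2+4+5+6+4+1+8+3+2+8+9 = 53
5+3 = 8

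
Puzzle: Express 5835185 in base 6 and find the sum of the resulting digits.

5835185 in base 6 is 325022425.
Digit sum: 3+2+5+0+2+2+4+2+5 = 25.

25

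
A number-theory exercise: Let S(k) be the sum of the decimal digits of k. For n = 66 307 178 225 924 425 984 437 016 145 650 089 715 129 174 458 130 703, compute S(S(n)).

5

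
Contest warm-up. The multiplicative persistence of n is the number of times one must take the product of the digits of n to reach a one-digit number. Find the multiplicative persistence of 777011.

1

777011 → 0 (1 step)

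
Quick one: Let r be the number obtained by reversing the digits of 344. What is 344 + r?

787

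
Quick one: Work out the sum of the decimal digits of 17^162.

17^162 = 21514203056031250170958548164957900044739416772087448373919373822932566180480136753540140623286841596049743890908945644607614064281814348377092452075918858037020758603825757602545440461576992732019489
Sum of its 200 digits: 874.

874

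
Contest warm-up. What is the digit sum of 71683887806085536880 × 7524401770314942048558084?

180

71683887806085536880 × 7524401770314942048558084 = 539378372311167700945528714290538171004137920
Sum of its 45 digits: 180.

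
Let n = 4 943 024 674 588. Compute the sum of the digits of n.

64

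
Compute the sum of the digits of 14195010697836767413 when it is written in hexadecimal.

133

14195010697836767413 in base 16 is C4FECF05736E28B5.
Digit sum: 12+4+15+14+12+15+0+5+7+3+6+14+2+8+11+5 = 133.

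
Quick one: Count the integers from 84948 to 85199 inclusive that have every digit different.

102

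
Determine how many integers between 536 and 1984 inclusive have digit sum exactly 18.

103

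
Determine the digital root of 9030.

9+0+3+0 = 12
1+2 = 3

3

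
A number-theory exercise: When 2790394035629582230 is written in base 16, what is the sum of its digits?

2790394035629582230 in base 16 is 26B978975D11E796.
Digit sum: 2+6+11+9+7+8+9+7+5+13+1+1+14+7+9+6 = 115.

115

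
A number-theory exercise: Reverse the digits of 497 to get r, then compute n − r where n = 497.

Reverse of 497 is 794.
497 − 794 = -297

-297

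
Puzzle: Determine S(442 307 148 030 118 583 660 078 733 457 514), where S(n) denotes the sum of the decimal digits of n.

128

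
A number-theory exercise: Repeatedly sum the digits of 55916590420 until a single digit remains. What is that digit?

1

5+5+9+1+6+5+9+0+4+2+0 = 46
4+6 = 10
1+0 = 1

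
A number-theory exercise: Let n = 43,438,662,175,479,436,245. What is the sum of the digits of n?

93

4+3+4+3+8+6+6+2+1+7+5+4+7+9+4+3+6+2+4+5 = 93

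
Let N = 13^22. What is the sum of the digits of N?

121

13^22 = 3211838877954855105157369
Sum of its 25 digits: 121.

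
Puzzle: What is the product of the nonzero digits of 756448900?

241920

7×5×6×4×4×8×9 = 241920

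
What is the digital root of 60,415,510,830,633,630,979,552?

6+0+4+1+5+5+1+0+8+3+0+6+3+3+6+3+0+9+7+9+5+5+2 = 91
9+1 = 10
1+0 = 1

1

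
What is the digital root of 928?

1

9+2+8 = 19
1+9 = 10
1+0 = 1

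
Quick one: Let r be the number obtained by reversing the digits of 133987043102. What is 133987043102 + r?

Reverse of 133987043102 is 201340789331.
133987043102 + 201340789331 = 335327832433

335327832433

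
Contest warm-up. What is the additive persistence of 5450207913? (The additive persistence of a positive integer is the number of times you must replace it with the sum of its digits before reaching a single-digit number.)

2

5450207913 → 36 → 9 (2 steps)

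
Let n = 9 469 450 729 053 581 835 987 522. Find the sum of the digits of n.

126

9+4+6+9+4+5+0+7+2+9+0+5+3+5+8+1+8+3+5+9+8+7+5+2+2 = 126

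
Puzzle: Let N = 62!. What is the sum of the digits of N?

306

62! = 31469973260387937525653122354950764088012280797258232192163168247821107200000000000000
Sum of its 86 digits: 306.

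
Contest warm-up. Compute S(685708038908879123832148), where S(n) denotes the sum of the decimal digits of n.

118

6+8+5+7+0+8+0+3+8+9+0+8+8+7+9+1+2+3+8+3+2+1+4+8 = 118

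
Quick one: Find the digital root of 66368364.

6

6+6+3+6+8+3+6+4 = 42
4+2 = 6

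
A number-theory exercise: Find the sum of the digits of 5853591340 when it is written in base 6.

5853591340 in base 6 is 2404502435524.
Digit sum: 2+4+0+4+5+0+2+4+3+5+5+2+4 = 40.

40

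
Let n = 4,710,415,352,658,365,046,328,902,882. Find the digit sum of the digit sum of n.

First digit sum: 117.
1+1+7 = 9.

9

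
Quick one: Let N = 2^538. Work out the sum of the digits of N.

2^538 = 899782758908639276562107701537196371773939423660383326620151114522367516134297574063808137220778171429984182126704179024641653211098859937801703036173032771026944
Sum of its 162 digits: 700.

700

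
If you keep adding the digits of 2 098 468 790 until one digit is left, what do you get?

8

2+0+9+8+4+6+8+7+9+0 = 53
5+3 = 8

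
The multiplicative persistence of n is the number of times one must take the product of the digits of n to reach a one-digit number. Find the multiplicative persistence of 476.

476 → 168 → 48 → 32 → 6 (4 steps)

4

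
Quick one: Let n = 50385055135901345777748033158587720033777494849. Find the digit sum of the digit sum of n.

First digit sum: 216.
2+1+6 = 9.

9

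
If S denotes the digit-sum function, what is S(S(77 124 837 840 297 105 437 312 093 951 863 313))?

First digit sum: 146.
1+4+6 = 11.

11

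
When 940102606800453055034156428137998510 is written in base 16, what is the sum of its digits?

940102606800453055034156428137998510 in base 16 is B50EA3182BE599D80223A4DD9228AE.
Digit sum: 11+5+0+14+10+3+1+8+2+11+14+5+9+9+13+8+0+2+2+3+10+4+13+13+9+2+2+8+10+14 = 215.

215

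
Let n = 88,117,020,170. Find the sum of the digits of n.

8+8+1+1+7+0+2+0+1+7+0 = 35

35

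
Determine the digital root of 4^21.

1

The digital root of n equals n mod 9 (or 9 when 9 | n), so we need 4^21 mod 9.
4^21 ≡ 1 (mod 9), so the digital root is 1.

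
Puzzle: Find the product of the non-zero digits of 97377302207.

777924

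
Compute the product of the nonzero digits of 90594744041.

725760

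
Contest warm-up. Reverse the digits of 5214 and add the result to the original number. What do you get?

9339

Reverse of 5214 is 4125.
5214 + 4125 = 9339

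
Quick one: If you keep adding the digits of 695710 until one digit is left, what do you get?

1

6+9+5+7+1+0 = 28
2+8 = 10
1+0 = 1
(Equivalently, 695710 mod 9 = 1.)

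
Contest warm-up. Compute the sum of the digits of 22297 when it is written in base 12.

22

22297 in base 12 is 10AA1.
Digit sum: 1+0+10+10+1 = 22.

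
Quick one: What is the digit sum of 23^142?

931

23^142 = 23192774984369078750237734279529478056786508400568760494458054531175748781538547983737719432314390376285239093373327480102096981869490207569279694674667900572850858333516312349602671597295286129
Sum of its 194 digits: 931.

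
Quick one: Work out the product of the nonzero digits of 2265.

120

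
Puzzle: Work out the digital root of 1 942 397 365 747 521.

3

1+9+4+2+3+9+7+3+6+5+7+4+7+5+2+1 = 75
7+5 = 12
1+2 = 3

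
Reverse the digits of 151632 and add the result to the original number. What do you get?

Reverse of 151632 is 236151.
151632 + 236151 = 387783

387783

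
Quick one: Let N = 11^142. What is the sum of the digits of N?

11^142 = 7546773094865101294419774423666050595119379686079005924330101976770145154466398271364507980581737803597975637525378359836766557231133216077078032521
Sum of its 148 digits: 673.

673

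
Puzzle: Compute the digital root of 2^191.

The digital root of n equals n mod 9 (or 9 when 9 | n), so we need 2^191 mod 9.
2^191 ≡ 5 (mod 9), so the digital root is 5.

5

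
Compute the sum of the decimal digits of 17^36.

17^36 = 197770344305988984840145602058543169130838081
Sum of its 45 digits: 199.

199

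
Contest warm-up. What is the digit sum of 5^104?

295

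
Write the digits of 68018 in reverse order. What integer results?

Reversing 68018 gives 81086.

81086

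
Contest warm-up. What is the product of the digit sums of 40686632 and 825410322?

S(40686632) = 4+0+6+8+6+6+3+2 = 35.
S(825410322) = 8+2+5+4+1+0+3+2+2 = 27.
35 · 27 = 945.

945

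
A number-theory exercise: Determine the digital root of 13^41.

7

The digital root of n equals n mod 9 (or 9 when 9 | n), so we need 13^41 mod 9.
13^41 ≡ 7 (mod 9), so the digital root is 7.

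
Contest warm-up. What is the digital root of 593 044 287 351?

5+9+3+0+4+4+2+8+7+3+5+1 = 51
5+1 = 6

6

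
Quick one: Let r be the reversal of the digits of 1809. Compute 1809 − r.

Reverse of 1809 is 9081.
1809 − 9081 = -7272

-7272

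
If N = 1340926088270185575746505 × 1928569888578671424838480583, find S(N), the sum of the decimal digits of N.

225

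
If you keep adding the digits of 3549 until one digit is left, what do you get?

3

3+5+4+9 = 21
2+1 = 3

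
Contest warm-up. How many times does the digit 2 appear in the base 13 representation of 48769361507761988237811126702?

48769361507761988237811126702 in base 13 is 6BB03312A48288C47456C34178.
The digit 2 appears 2 times.

2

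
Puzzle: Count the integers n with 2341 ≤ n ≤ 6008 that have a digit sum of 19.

The integers in [2341, 6008] that have a digit sum of 19: 2359, 2368, 2377, 2386, 2395, 2449, …, 5941, 5950.
271 qualify.

271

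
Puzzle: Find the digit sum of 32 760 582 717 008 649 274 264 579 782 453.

150

3+2+7+6+0+5+8+2+7+1+7+0+0+8+6+4+9+2+7+4+2+6+4+5+7+9+7+8+2+4+5+3 = 150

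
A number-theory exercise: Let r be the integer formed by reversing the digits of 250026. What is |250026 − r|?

Reverse of 250026 is 620052.
|250026 − 620052| = 370026

370026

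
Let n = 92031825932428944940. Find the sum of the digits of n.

9+2+0+3+1+8+2+5+9+3+2+4+2+8+9+4+4+9+4+0 = 88

88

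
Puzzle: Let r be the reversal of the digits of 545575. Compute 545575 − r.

-29970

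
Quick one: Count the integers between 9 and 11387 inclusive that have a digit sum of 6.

The integers in [9, 11387] that have a digit sum of 6: 15, 24, 33, 42, 51, 60, …, 11301, 11310.
118 qualify.

118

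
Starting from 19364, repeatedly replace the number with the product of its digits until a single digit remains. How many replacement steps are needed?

4

19364 → 648 → 192 → 18 → 8 (4 steps)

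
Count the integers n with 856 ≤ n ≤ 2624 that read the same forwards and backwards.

The integers in [856, 2624] that read the same forwards and backwards: 858, 868, 878, 888, 898, 909, …, 2442, 2552.
31 qualify.

31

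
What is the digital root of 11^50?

4

The digital root of n equals n mod 9 (or 9 when 9 | n), so we need 11^50 mod 9.
11^50 ≡ 4 (mod 9), so the digital root is 4.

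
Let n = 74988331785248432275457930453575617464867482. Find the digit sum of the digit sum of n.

4

First digit sum: 220.
2+2+0 = 4.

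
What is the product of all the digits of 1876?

1×8×7×6 = 336

336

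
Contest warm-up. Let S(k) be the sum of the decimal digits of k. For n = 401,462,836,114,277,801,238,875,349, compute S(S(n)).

6

First digit sum: 114.
1+1+4 = 6.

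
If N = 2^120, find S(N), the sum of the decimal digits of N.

2^120 = 1329227995784915872903807060280344576
Sum of its 37 digits: 172.

172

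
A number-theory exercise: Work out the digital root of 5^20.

The digital root of n equals n mod 9 (or 9 when 9 | n), so we need 5^20 mod 9.
5^20 ≡ 7 (mod 9), so the digital root is 7.

7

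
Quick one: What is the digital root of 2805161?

2+8+0+5+1+6+1 = 23
2+3 = 5

5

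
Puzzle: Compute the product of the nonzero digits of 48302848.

49152

4×8×3×2×8×4×8 = 49152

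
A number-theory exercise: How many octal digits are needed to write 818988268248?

14

818988268248 in base 8 is 13725740235330, which has 14 digits.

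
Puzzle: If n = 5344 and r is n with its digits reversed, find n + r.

Reverse of 5344 is 4435.
5344 + 4435 = 9779

9779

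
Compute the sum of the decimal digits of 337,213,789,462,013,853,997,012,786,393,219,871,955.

3+3+7+2+1+3+7+8+9+4+6+2+0+1+3+8+5+3+9+9+7+0+1+2+7+8+6+3+9+3+2+1+9+8+7+1+9+5+5 = 186

186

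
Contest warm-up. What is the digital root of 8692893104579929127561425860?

3

8+6+9+2+8+9+3+1+0+4+5+7+9+9+2+9+1+2+7+5+6+1+4+2+5+8+6+0 = 138
1+3+8 = 12
1+2 = 3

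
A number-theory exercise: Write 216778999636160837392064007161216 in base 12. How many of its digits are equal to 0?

5

216778999636160837392064007161216 in base 12 is AB6088018A3010840B4B932351A8A8.
The digit 0 appears 5 times.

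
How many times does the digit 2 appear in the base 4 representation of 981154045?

4

981154045 in base 4 is 322132303203331.
The digit 2 appears 4 times.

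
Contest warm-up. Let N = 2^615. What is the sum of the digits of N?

809

2^615 = 135971326161092377264534580877431968596375838138120172339057699379303311324378174141225600579898697131235668348479104259928724310439093053288837114564246362097620805333860664072122400768
Sum of its 186 digits: 809.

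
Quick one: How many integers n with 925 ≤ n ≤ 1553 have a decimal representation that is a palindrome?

The integers in [925, 1553] that have a decimal representation that is a palindrome: 929, 939, 949, 959, 969, 979, …, 1441, 1551.
14 qualify.

14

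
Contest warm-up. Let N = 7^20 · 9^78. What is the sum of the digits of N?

7^20 · 9^78 = 21521698179505232542175362832135474139467214185758348929088409412198778822821003064506325521
Sum of its 92 digits: 387.

387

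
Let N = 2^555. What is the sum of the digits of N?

2^555 = 117936325775673167257548580655883402841153788138013763386756446882675755074754651627691460161801836485670886719711370153117830769685149769767544820357271751364043603968
Sum of its 168 digits: 791.

791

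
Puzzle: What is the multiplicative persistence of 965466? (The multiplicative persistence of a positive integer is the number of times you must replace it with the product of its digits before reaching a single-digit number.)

965466 → 38880 → 0 (2 steps)

2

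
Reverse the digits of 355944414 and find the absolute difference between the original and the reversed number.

58505139

Reverse of 355944414 is 414449553.
|355944414 − 414449553| = 58505139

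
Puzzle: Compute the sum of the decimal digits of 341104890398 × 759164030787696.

341104890398 × 759164030787696 = 258954563515940941686943008
Sum of its 27 digits: 129.

129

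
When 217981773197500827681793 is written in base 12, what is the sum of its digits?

217981773197500827681793 in base 12 is 48A3755931A25511440001.
Digit sum: 4+8+10+3+7+5+5+9+3+1+10+2+5+5+1+1+4+4+0+0+0+1 = 88.

88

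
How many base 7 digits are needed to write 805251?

7

805251 in base 7 is 6562446, which has 7 digits.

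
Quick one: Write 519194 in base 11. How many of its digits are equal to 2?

1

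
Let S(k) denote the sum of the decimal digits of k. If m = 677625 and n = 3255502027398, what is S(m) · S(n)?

S(677625) = 6+7+7+6+2+5 = 33.
S(3255502027398) = 3+2+5+5+5+0+2+0+2+7+3+9+8 = 51.
33 · 51 = 1683.

1683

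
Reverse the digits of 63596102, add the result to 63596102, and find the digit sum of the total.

Reversal of 63596102 is 20169536; 63596102 + 20169536 = 83765638.
Digit sum of 83765638: 8+3+7+6+5+6+3+8 = 46.

46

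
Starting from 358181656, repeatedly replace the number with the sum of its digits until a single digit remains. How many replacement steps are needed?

2

358181656 → 43 → 7 (2 steps)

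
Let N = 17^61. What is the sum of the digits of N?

296

17^61 = 1141258970201721810128501051901303399553000691993639838764066592228085041617
Sum of its 76 digits: 296.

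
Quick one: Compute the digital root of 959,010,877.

1

9+5+9+0+1+0+8+7+7 = 46
4+6 = 10
1+0 = 1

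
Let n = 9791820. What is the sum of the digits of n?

9+7+9+1+8+2+0 = 36

36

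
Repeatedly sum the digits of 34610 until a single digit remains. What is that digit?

5

3+4+6+1+0 = 14
1+4 = 5
(Equivalently, 34610 mod 9 = 5.)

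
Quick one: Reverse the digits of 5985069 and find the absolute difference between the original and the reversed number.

3620826

Reverse of 5985069 is 9605895.
|5985069 − 9605895| = 3620826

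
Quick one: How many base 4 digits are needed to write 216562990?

216562990 in base 4 is 30322013310232, which has 14 digits.

14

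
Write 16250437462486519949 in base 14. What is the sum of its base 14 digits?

16250437462486519949 in base 14 is 7665C877B51BC10CD.
Digit sum: 7+6+6+5+12+8+7+7+11+5+1+11+12+1+0+12+13 = 124.

124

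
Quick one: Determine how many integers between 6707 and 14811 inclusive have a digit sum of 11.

The integers in [6707, 14811] that have a digit sum of 11: 7004, 7013, 7022, 7031, 7040, 7103, …, 14510, 14600.
258 qualify.

258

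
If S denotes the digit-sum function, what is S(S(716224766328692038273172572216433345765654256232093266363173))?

8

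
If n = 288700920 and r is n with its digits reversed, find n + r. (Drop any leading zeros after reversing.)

317708802

Reverse of 288700920 is 29007882.
288700920 + 29007882 = 317708802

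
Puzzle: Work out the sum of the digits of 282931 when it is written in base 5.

282931 in base 5 is 33023211.
Digit sum: 3+3+0+2+3+2+1+1 = 15.

15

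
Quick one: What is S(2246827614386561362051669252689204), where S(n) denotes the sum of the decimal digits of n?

147

2+2+4+6+8+2+7+6+1+4+3+8+6+5+6+1+3+6+2+0+5+1+6+6+9+2+5+2+6+8+9+2+0+4 = 147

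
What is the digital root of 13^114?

1

The digital root of n equals n mod 9 (or 9 when 9 | n), so we need 13^114 mod 9.
13^114 ≡ 1 (mod 9), so the digital root is 1.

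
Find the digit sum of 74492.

26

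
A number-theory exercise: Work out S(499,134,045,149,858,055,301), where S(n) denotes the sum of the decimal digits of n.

4+9+9+1+3+4+0+4+5+1+4+9+8+5+8+0+5+5+3+0+1 = 88

88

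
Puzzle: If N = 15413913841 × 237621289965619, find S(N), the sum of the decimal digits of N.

15413913841 × 237621289965619 = 3662674090317329118232579
Sum of its 25 digits: 106.

106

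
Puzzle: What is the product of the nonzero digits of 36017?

3×6×1×7 = 126

126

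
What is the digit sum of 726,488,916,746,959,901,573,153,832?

138

7+2+6+4+8+8+9+1+6+7+4+6+9+5+9+9+0+1+5+7+3+1+5+3+8+3+2 = 138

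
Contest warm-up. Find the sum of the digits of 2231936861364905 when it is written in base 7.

2231936861364905 in base 7 is 1241060055041423162.
Digit sum: 1+2+4+1+0+6+0+0+5+5+0+4+1+4+2+3+1+6+2 = 47.

47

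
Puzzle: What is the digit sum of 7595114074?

43

7+5+9+5+1+1+4+0+7+4 = 43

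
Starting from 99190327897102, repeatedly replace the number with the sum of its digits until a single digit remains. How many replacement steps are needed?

3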